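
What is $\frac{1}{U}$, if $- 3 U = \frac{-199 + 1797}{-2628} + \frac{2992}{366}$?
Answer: $- \frac{240462}{606509} \approx -0.39647$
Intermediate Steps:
$U = - \frac{606509}{240462}$ ($U = - \frac{\frac{-199 + 1797}{-2628} + \frac{2992}{366}}{3} = - \frac{1598 \left(- \frac{1}{2628}\right) + 2992 \cdot \frac{1}{366}}{3} = - \frac{- \frac{799}{1314} + \frac{1496}{183}}{3} = \left(- \frac{1}{3}\right) \frac{606509}{80154} = - \frac{606509}{240462} \approx -2.5223$)
$\frac{1}{U} = \frac{1}{- \frac{606509}{240462}} = - \frac{240462}{606509}$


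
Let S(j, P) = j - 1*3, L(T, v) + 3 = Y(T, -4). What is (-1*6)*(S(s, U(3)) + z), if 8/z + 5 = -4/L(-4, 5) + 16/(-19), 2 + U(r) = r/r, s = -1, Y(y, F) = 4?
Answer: 5400/187 ≈ 28.877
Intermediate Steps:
U(r) = -1 (U(r) = -2 + r/r = -2 + 1 = -1)
L(T, v) = 1 (L(T, v) = -3 + 4 = 1)
S(j, P) = -3 + j (S(j, P) = j - 3 = -3 + j)
z = -152/187 (z = 8/(-5 + (-4/1 + 16/(-19))) = 8/(-5 + (-4*1 + 16*(-1/19))) = 8/(-5 + (-4 - 16/19)) = 8/(-5 - 92/19) = 8/(-187/19) = 8*(-19/187) = -152/187 ≈ -0.81283)
(-1*6)*(S(s, U(3)) + z) = (-1*6)*((-3 - 1) - 152/187) = -6*(-4 - 152/187) = -6*(-900/187) = 5400/187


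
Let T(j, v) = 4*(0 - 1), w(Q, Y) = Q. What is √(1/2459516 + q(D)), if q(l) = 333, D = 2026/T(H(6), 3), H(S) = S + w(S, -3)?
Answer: √503597478556691/1229758 ≈ 18.248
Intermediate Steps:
H(S) = 2*S (H(S) = S + S = 2*S)
T(j, v) = -4 (T(j, v) = 4*(-1) = -4)
D = -1013/2 (D = 2026/(-4) = 2026*(-¼) = -1013/2 ≈ -506.50)
√(1/2459516 + q(D)) = √(1/2459516 + 333) = √(819018829/2459516) = √503597478556691/1229758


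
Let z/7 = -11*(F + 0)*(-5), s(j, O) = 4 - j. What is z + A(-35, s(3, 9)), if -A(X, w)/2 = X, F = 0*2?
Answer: 70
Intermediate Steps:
F = 0
A(X, w) = -2*X
z = 0 (z = 7*(-11*(0 + 0)*(-5)) = 7*(-0*(-5)) = 7*(-11*0) = 7*0 = 0)
z + A(-35, s(3, 9)) = 0 - 2*(-35) = 0 + 70 = 70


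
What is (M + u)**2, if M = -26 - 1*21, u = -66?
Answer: 12769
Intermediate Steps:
M = -47 (M = -26 - 21 = -47)
(M + u)**2 = (-47 - 66)**2 = (-113)**2 = 12769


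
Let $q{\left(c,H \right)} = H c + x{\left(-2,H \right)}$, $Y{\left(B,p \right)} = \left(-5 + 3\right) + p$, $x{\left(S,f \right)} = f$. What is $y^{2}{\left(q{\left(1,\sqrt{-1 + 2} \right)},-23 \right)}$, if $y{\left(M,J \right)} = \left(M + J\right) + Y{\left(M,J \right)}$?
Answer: $2116$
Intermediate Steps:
$Y{\left(B,p \right)} = -2 + p$
$q{\left(c,H \right)} = H + H c$ ($q{\left(c,H \right)} = H c + H = H + H c$)
$y{\left(M,J \right)} = -2 + M + 2 J$ ($y{\left(M,J \right)} = \left(M + J\right) + \left(-2 + J\right) = \left(J + M\right) + \left(-2 + J\right) = -2 + M + 2 J$)
$y^{2}{\left(q{\left(1,\sqrt{-1 + 2} \right)},-23 \right)} = \left(-2 + \sqrt{-1 + 2} \left(1 + 1\right) + 2 \left(-23\right)\right)^{2} = \left(-2 + \sqrt{1} \cdot 2 - 46\right)^{2} = \left(-2 + 1 \cdot 2 - 46\right)^{2} = \left(-2 + 2 - 46\right)^{2} = \left(-46\right)^{2} = 2116$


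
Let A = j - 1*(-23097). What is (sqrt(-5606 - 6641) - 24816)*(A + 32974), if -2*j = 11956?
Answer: -1243107888 + 50093*I*sqrt(12247) ≈ -1.2431e+9 + 5.5436e+6*I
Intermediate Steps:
j = -5978 (j = -1/2*11956 = -5978)
A = 17119 (A = -5978 - 1*(-23097) = -5978 + 23097 = 17119)
(sqrt(-5606 - 6641) - 24816)*(A + 32974) = (sqrt(-5606 - 6641) - 24816)*(17119 + 32974) = (sqrt(-12247) - 24816)*50093 = (I*sqrt(12247) - 24816)*50093 = (-24816 + I*sqrt(12247))*50093 = -1243107888 + 50093*I*sqrt(12247)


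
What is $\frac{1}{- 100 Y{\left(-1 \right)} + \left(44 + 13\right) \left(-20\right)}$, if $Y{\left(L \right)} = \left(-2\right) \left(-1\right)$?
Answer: $- \frac{1}{1340} \approx -0.00074627$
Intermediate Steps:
$Y{\left(L \right)} = 2$
$\frac{1}{- 100 Y{\left(-1 \right)} + \left(44 + 13\right) \left(-20\right)} = \frac{1}{\left(-100\right) 2 + \left(44 + 13\right) \left(-20\right)} = \frac{1}{-200 + 57 \left(-20\right)} = \frac{1}{-200 - 1140} = \frac{1}{-1340} = - \frac{1}{1340}$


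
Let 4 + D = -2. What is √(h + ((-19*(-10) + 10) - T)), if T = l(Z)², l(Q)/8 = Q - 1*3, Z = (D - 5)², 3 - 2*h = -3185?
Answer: I*√889342 ≈ 943.05*I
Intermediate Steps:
D = -6 (D = -4 - 2 = -6)
h = 1594 (h = 3/2 - ½*(-3185) = 3/2 + 3185/2 = 1594)
Z = 121 (Z = (-6 - 5)² = (-11)² = 121)
l(Q) = -24 + 8*Q (l(Q) = 8*(Q - 1*3) = 8*(Q - 3) = 8*(-3 + Q) = -24 + 8*Q)
T = 891136 (T = (-24 + 8*121)² = (-24 + 968)² = 944² = 891136)
√(h + ((-19*(-10) + 10) - T)) = √(1594 + ((-19*(-10) + 10) - 1*891136)) = √(1594 + ((190 + 10) - 891136)) = √(1594 + (200 - 891136)) = √(1594 - 890936) = √(-889342) = I*√889342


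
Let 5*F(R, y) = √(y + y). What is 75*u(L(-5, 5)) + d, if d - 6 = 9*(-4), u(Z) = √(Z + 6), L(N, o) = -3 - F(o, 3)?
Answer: -30 + 15*√(75 - 5*√6) ≈ 88.825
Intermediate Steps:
F(R, y) = √2*√y/5 (F(R, y) = √(y + y)/5 = √(2*y)/5 = (√2*√y)/5 = √2*√y/5)
L(N, o) = -3 - √6/5 (L(N, o) = -3 - √2*√3/5 = -3 - √6/5)
u(Z) = √(6 + Z)
d = -30 (d = 6 + 9*(-4) = 6 - 36 = -30)
75*u(L(-5, 5)) + d = 75*√(6 + (-3 - √6/5)) - 30 = 75*√(3 - √6/5) - 30 = -30 + 75*√(3 - √6/5)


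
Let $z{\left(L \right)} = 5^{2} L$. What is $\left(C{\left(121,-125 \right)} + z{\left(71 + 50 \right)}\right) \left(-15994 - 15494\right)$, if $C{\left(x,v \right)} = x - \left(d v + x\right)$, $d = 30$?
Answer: $-213331200$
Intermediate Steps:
$z{\left(L \right)} = 25 L$
$C{\left(x,v \right)} = - 30 v$ ($C{\left(x,v \right)} = x - \left(30 v + x\right) = x - \left(x + 30 v\right) = - 30 v$)
$\left(C{\left(121,-125 \right)} + z{\left(71 + 50 \right)}\right) \left(-15994 - 15494\right) = \left(\left(-30\right) \left(-125\right) + 25 \left(71 + 50\right)\right) \left(-15994 - 15494\right) = \left(3750 + 25 \cdot 121\right) \left(-31488\right) = \left(3750 + 3025\right) \left(-31488\right) = 6775 \left(-31488\right) = -213331200$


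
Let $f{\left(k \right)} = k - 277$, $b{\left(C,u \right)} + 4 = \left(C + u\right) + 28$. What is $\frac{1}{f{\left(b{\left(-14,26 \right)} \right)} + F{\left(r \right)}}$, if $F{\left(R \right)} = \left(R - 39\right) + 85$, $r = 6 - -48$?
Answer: $- \frac{1}{141} \approx -0.0070922$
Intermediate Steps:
$b{\left(C,u \right)} = 24 + C + u$ ($b{\left(C,u \right)} = -4 + \left(\left(C + u\right) + 28\right) = -4 + \left(28 + C + u\right) = 24 + C + u$)
$r = 54$ ($r = 6 + 48 = 54$)
$F{\left(R \right)} = 46 + R$ ($F{\left(R \right)} = \left(-39 + R\right) + 85 = 46 + R$)
$f{\left(k \right)} = -277 + k$
$\frac{1}{f{\left(b{\left(-14,26 \right)} \right)} + F{\left(r \right)}} = \frac{1}{\left(-277 + \left(24 - 14 + 26\right)\right) + \left(46 + 54\right)} = \frac{1}{\left(-277 + 36\right) + 100} = \frac{1}{-241 + 100} = \frac{1}{-141} = - \frac{1}{141}$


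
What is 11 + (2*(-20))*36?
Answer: -1429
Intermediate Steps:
11 + (2*(-20))*36 = 11 - 40*36 = 11 - 1440 = -1429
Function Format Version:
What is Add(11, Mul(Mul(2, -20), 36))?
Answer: -1429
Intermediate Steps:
Add(11, Mul(Mul(2, -20), 36)) = Add(11, Mul(-40, 36)) = Add(11, -1440) = -1429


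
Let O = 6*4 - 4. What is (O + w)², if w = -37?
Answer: 289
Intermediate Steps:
O = 20 (O = 24 - 4 = 20)
(O + w)² = (20 - 37)² = (-17)² = 289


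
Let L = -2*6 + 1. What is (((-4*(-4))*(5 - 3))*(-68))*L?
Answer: 23936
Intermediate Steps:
L = -11 (L = -12 + 1 = -11)
(((-4*(-4))*(5 - 3))*(-68))*L = (((-4*(-4))*(5 - 3))*(-68))*(-11) = ((16*2)*(-68))*(-11) = (32*(-68))*(-11) = -2176*(-11) = 23936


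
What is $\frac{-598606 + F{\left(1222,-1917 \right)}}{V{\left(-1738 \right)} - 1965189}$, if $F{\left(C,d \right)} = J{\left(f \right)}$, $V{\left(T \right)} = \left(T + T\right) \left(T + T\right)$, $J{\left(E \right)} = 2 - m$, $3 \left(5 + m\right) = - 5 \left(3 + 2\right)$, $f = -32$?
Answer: $- \frac{1795772}{30352161} \approx -0.059165$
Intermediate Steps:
$m = - \frac{40}{3}$ ($m = -5 + \frac{\left(-5\right) \left(3 + 2\right)}{3} = -5 + \frac{\left(-5\right) 5}{3} = -5 + \frac{1}{3} \left(-25\right) = -5 - \frac{25}{3} = - \frac{40}{3} \approx -13.333$)
$J{\left(E \right)} = \frac{46}{3}$ ($J{\left(E \right)} = 2 - - \frac{40}{3} = 2 + \frac{40}{3} = \frac{46}{3}$)
$V{\left(T \right)} = 4 T^{2}$ ($V{\left(T \right)} = 2 T 2 T = 4 T^{2}$)
$F{\left(C,d \right)} = \frac{46}{3}$
$\frac{-598606 + F{\left(1222,-1917 \right)}}{V{\left(-1738 \right)} - 1965189} = \frac{-598606 + \frac{46}{3}}{4 \left(-1738\right)^{2} - 1965189} = - \frac{1795772}{3 \left(4 \cdot 3020644 - 1965189\right)} = - \frac{1795772}{3 \left(12082576 - 1965189\right)} = - \frac{1795772}{3 \cdot 10117387} = \left(- \frac{1795772}{3}\right) \frac{1}{10117387} = - \frac{1795772}{30352161}$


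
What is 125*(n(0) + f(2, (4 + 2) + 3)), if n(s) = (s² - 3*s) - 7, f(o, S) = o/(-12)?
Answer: -5375/6 ≈ -895.83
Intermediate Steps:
f(o, S) = -o/12 (f(o, S) = o*(-1/12) = -o/12)
n(s) = -7 + s² - 3*s
125*(n(0) + f(2, (4 + 2) + 3)) = 125*((-7 + 0² - 3*0) - 1/12*2) = 125*((-7 + 0 + 0) - ⅙) = 125*(-7 - ⅙) = 125*(-43/6) = -5375/6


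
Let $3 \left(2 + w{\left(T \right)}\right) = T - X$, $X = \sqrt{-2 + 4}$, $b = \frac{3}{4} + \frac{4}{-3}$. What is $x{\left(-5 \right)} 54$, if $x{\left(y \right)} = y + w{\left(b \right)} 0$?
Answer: $-270$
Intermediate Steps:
$b = - \frac{7}{12}$ ($b = 3 \cdot \frac{1}{4} + 4 \left(- \frac{1}{3}\right) = \frac{3}{4} - \frac{4}{3} = - \frac{7}{12} \approx -0.58333$)
$X = \sqrt{2} \approx 1.4142$
$w{\left(T \right)} = -2 - \frac{\sqrt{2}}{3} + \frac{T}{3}$ ($w{\left(T \right)} = -2 + \frac{T - \sqrt{2}}{3} = -2 + \left(- \frac{\sqrt{2}}{3} + \frac{T}{3}\right) = -2 - \frac{\sqrt{2}}{3} + \frac{T}{3}$)
$x{\left(y \right)} = y$ ($x{\left(y \right)} = y + \left(-2 - \frac{\sqrt{2}}{3} + \frac{1}{3} \left(- \frac{7}{12}\right)\right) 0 = y + \left(-2 - \frac{\sqrt{2}}{3} - \frac{7}{36}\right) 0 = y + \left(- \frac{79}{36} - \frac{\sqrt{2}}{3}\right) 0 = y + 0 = y$)
$x{\left(-5 \right)} 54 = \left(-5\right) 54 = -270$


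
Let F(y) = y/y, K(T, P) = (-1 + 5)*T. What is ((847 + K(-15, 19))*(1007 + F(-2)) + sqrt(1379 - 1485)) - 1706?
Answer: 791590 + I*sqrt(106) ≈ 7.9159e+5 + 10.296*I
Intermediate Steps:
K(T, P) = 4*T
F(y) = 1
((847 + K(-15, 19))*(1007 + F(-2)) + sqrt(1379 - 1485)) - 1706 = ((847 + 4*(-15))*(1007 + 1) + sqrt(1379 - 1485)) - 1706 = ((847 - 60)*1008 + sqrt(-106)) - 1706 = (787*1008 + I*sqrt(106)) - 1706 = (793296 + I*sqrt(106)) - 1706 = 791590 + I*sqrt(106)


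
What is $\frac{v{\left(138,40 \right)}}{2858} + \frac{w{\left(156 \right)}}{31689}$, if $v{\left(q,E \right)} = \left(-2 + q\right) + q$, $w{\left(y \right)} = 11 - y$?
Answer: $\frac{4134188}{45283581} \approx 0.091295$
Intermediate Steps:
$v{\left(q,E \right)} = -2 + 2 q$
$\frac{v{\left(138,40 \right)}}{2858} + \frac{w{\left(156 \right)}}{31689} = \frac{-2 + 2 \cdot 138}{2858} + \frac{11 - 156}{31689} = \left(-2 + 276\right) \frac{1}{2858} + \left(11 - 156\right) \frac{1}{31689} = 274 \cdot \frac{1}{2858} - \frac{145}{31689} = \frac{137}{1429} - \frac{145}{31689} = \frac{4134188}{45283581}$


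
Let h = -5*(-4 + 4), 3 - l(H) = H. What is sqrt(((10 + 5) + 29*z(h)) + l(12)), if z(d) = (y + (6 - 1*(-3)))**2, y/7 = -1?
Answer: sqrt(122) ≈ 11.045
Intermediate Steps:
l(H) = 3 - H
y = -7 (y = 7*(-1) = -7)
h = 0 (h = -5*0 = 0)
z(d) = 4 (z(d) = (-7 + (6 - 1*(-3)))**2 = (-7 + (6 + 3))**2 = (-7 + 9)**2 = 2**2 = 4)
sqrt(((10 + 5) + 29*z(h)) + l(12)) = sqrt(((10 + 5) + 29*4) + (3 - 1*12)) = sqrt((15 + 116) + (3 - 12)) = sqrt(131 - 9) = sqrt(122)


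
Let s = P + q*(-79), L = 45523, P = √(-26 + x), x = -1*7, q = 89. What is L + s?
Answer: 38492 + I*√33 ≈ 38492.0 + 5.7446*I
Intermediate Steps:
x = -7
P = I*√33 (P = √(-26 - 7) = √(-33) = I*√33 ≈ 5.7446*I)
s = -7031 + I*√33 (s = I*√33 + 89*(-79) = I*√33 - 7031 = -7031 + I*√33 ≈ -7031.0 + 5.7446*I)
L + s = 45523 + (-7031 + I*√33) = 38492 + I*√33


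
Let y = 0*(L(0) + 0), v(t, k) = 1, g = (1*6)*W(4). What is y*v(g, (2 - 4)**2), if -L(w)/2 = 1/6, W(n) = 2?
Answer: 0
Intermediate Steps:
g = 12 (g = (1*6)*2 = 6*2 = 12)
L(w) = -1/3 (L(w) = -2/6 = -2*1/6 = -1/3)
y = 0 (y = 0*(-1/3 + 0) = 0*(-1/3) = 0)
y*v(g, (2 - 4)**2) = 0*1 = 0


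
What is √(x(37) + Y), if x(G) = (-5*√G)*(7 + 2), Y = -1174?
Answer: √(-1174 - 45*√37) ≈ 38.049*I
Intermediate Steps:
x(G) = -45*√G (x(G) = -5*√G*9 = -45*√G)
√(x(37) + Y) = √(-45*√37 - 1174) = √(-1174 - 45*√37)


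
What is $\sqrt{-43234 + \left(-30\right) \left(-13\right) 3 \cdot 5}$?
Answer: $2 i \sqrt{9346} \approx 193.35 i$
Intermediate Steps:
$\sqrt{-43234 + \left(-30\right) \left(-13\right) 3 \cdot 5} = \sqrt{-43234 + 390 \cdot 15} = \sqrt{-43234 + 5850} = \sqrt{-37384} = 2 i \sqrt{9346}$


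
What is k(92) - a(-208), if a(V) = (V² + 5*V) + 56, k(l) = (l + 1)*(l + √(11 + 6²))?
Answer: -33724 + 93*√47 ≈ -33086.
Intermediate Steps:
k(l) = (1 + l)*(l + √47) (k(l) = (1 + l)*(l + √(11 + 36)) = (1 + l)*(l + √47))
a(V) = 56 + V² + 5*V
k(92) - a(-208) = (92 + √47 + 92² + 92*√47) - (56 + (-208)² + 5*(-208)) = (92 + √47 + 8464 + 92*√47) - (56 + 43264 - 1040) = (8556 + 93*√47) - 1*42280 = (8556 + 93*√47) - 42280 = -33724 + 93*√47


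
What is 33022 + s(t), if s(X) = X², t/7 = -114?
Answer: 669826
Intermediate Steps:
t = -798 (t = 7*(-114) = -798)
33022 + s(t) = 33022 + (-798)² = 33022 + 636804 = 669826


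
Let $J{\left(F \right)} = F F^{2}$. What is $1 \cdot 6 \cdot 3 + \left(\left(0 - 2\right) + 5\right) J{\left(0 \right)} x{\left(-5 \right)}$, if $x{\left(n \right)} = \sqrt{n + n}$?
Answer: $18$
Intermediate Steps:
$J{\left(F \right)} = F^{3}$
$x{\left(n \right)} = \sqrt{2} \sqrt{n}$ ($x{\left(n \right)} = \sqrt{2 n} = \sqrt{2} \sqrt{n}$)
$1 \cdot 6 \cdot 3 + \left(\left(0 - 2\right) + 5\right) J{\left(0 \right)} x{\left(-5 \right)} = 1 \cdot 6 \cdot 3 + \left(\left(0 - 2\right) + 5\right) 0^{3} \sqrt{2} \sqrt{-5} = 6 \cdot 3 + \left(\left(0 - 2\right) + 5\right) 0 \sqrt{2} i \sqrt{5} = 18 + \left(-2 + 5\right) 0 i \sqrt{10} = 18 + 3 \cdot 0 i \sqrt{10} = 18 + 0 i \sqrt{10} = 18 + 0 = 18$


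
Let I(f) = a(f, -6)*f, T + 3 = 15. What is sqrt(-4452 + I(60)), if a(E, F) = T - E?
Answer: 2*I*sqrt(1833) ≈ 85.627*I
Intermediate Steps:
T = 12 (T = -3 + 15 = 12)
a(E, F) = 12 - E
I(f) = f*(12 - f) (I(f) = (12 - f)*f = f*(12 - f))
sqrt(-4452 + I(60)) = sqrt(-4452 + 60*(12 - 1*60)) = sqrt(-4452 + 60*(12 - 60)) = sqrt(-4452 + 60*(-48)) = sqrt(-4452 - 2880) = sqrt(-7332) = 2*I*sqrt(1833)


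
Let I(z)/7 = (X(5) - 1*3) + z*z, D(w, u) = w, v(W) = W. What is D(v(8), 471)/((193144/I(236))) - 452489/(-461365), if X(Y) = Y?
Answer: 27257742331/1591247885 ≈ 17.130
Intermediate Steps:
I(z) = 14 + 7*z² (I(z) = 7*((5 - 1*3) + z*z) = 7*((5 - 3) + z²) = 7*(2 + z²) = 14 + 7*z²)
D(v(8), 471)/((193144/I(236))) - 452489/(-461365) = 8/((193144/(14 + 7*236²))) - 452489/(-461365) = 8/((193144/(14 + 7*55696))) - 452489*(-1/461365) = 8/((193144/(14 + 389872))) + 452489/461365 = 8/((193144/389886)) + 452489/461365 = 8/((193144*(1/389886))) + 452489/461365 = 8/(13796/27849) + 452489/461365 = 8*(27849/13796) + 452489/461365 = 55698/3449 + 452489/461365 = 27257742331/1591247885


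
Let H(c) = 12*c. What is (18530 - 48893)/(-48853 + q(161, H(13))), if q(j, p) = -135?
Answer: 30363/48988 ≈ 0.61980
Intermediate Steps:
(18530 - 48893)/(-48853 + q(161, H(13))) = (18530 - 48893)/(-48853 - 135) = -30363/(-48988) = -30363*(-1/48988) = 30363/48988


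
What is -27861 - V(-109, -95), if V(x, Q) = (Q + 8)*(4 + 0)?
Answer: -27513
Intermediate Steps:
V(x, Q) = 32 + 4*Q (V(x, Q) = (8 + Q)*4 = 32 + 4*Q)
-27861 - V(-109, -95) = -27861 - (32 + 4*(-95)) = -27861 - (32 - 380) = -27861 - 1*(-348) = -27861 + 348 = -27513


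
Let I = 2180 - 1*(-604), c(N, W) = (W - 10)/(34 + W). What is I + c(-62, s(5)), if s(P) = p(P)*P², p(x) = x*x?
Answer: 1835271/659 ≈ 2784.9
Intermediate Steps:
p(x) = x²
s(P) = P⁴ (s(P) = P²*P² = P⁴)
c(N, W) = (-10 + W)/(34 + W)
I = 2784 (I = 2180 + 604 = 2784)
I + c(-62, s(5)) = 2784 + (-10 + 5⁴)/(34 + 5⁴) = 2784 + (-10 + 625)/(34 + 625) = 2784 + 615/659 = 1835271/659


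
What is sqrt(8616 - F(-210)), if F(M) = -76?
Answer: 2*sqrt(2173) ≈ 93.231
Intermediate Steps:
sqrt(8616 - F(-210)) = sqrt(8616 - 1*(-76)) = sqrt(8616 + 76) = sqrt(8692) = 2*sqrt(2173)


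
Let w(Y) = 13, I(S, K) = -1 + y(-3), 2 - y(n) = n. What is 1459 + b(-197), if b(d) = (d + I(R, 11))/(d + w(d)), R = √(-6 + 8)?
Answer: 268649/184 ≈ 1460.0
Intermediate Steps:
y(n) = 2 - n
R = √2 ≈ 1.4142
I(S, K) = 4 (I(S, K) = -1 + (2 - 1*(-3)) = -1 + (2 + 3) = -1 + 5 = 4)
b(d) = (4 + d)/(13 + d) (b(d) = (d + 4)/(d + 13) = (4 + d)/(13 + d))
1459 + b(-197) = 1459 + (4 - 197)/(13 - 197) = 1459 - 193/(-184) = 1459 - 1/184*(-193) = 1459 + 193/184 = 268649/184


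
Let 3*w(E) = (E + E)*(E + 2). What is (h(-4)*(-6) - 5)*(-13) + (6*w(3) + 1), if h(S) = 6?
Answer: 594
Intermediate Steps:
w(E) = 2*E*(2 + E)/3 (w(E) = ((E + E)*(E + 2))/3 = ((2*E)*(2 + E))/3 = (2*E*(2 + E))/3 = 2*E*(2 + E)/3)
(h(-4)*(-6) - 5)*(-13) + (6*w(3) + 1) = (6*(-6) - 5)*(-13) + (6*((⅔)*3*(2 + 3)) + 1) = (-36 - 5)*(-13) + (6*((⅔)*3*5) + 1) = -41*(-13) + (6*10 + 1) = 533 + (60 + 1) = 533 + 61 = 594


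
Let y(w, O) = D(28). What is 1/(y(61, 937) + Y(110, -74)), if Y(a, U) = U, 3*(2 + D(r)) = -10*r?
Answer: -3/508 ≈ -0.0059055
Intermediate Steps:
D(r) = -2 - 10*r/3 (D(r) = -2 + (-10*r)/3 = -2 - 10*r/3)
y(w, O) = -286/3 (y(w, O) = -2 - 10/3*28 = -2 - 280/3 = -286/3)
1/(y(61, 937) + Y(110, -74)) = 1/(-286/3 - 74) = 1/(-508/3) = -3/508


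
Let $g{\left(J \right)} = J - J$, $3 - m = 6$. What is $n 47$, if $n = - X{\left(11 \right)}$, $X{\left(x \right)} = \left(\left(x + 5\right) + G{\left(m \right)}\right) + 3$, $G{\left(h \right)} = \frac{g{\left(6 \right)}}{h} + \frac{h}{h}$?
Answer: $-940$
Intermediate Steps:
$m = -3$ ($m = 3 - 6 = -3$)
$g{\left(J \right)} = 0$
$G{\left(h \right)} = 1$ ($G{\left(h \right)} = \frac{0}{h} + \frac{h}{h} = 0 + 1 = 1$)
$X{\left(x \right)} = 9 + x$ ($X{\left(x \right)} = \left(\left(x + 5\right) + 1\right) + 3 = \left(\left(5 + x\right) + 1\right) + 3 = \left(6 + x\right) + 3 = 9 + x$)
$n = -20$ ($n = - (9 + 11) = \left(-1\right) 20 = -20$)
$n 47 = \left(-20\right) 47 = -940$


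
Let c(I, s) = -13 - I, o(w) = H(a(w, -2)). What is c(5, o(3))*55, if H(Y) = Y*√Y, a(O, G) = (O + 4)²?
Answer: -990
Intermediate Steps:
a(O, G) = (4 + O)²
H(Y) = Y^(3/2)
o(w) = ((4 + w)²)^(3/2)
c(5, o(3))*55 = (-13 - 1*5)*55 = (-13 - 5)*55 = -18*55 = -990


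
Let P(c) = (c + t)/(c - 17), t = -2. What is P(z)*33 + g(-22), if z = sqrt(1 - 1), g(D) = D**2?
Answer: 8294/17 ≈ 487.88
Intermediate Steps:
z = 0 (z = sqrt(0) = 0)
P(c) = (-2 + c)/(-17 + c) (P(c) = (c - 2)/(c - 17) = (-2 + c)/(-17 + c))
P(z)*33 + g(-22) = ((-2 + 0)/(-17 + 0))*33 + (-22)**2 = (-2/(-17))*33 + 484 = -1/17*(-2)*33 + 484 = (2/17)*33 + 484 = 66/17 + 484 = 8294/17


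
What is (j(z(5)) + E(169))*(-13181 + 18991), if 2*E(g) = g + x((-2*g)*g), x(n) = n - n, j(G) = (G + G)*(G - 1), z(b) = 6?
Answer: 839545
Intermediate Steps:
j(G) = 2*G*(-1 + G) (j(G) = (2*G)*(-1 + G) = 2*G*(-1 + G))
x(n) = 0
E(g) = g/2 (E(g) = (g + 0)/2 = g/2)
(j(z(5)) + E(169))*(-13181 + 18991) = (2*6*(-1 + 6) + (½)*169)*(-13181 + 18991) = (2*6*5 + 169/2)*5810 = (60 + 169/2)*5810 = (289/2)*5810 = 839545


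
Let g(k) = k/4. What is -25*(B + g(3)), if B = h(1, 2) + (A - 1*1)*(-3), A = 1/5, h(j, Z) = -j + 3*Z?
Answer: -815/4 ≈ -203.75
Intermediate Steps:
A = ⅕ ≈ 0.20000
g(k) = k/4 (g(k) = k*(¼) = k/4)
B = 37/5 (B = (-1*1 + 3*2) + (⅕ - 1*1)*(-3) = (-1 + 6) + (⅕ - 1)*(-3) = 5 - ⅘*(-3) = 5 + 12/5 = 37/5 ≈ 7.4000)
-25*(B + g(3)) = -25*(37/5 + (¼)*3) = -25*(37/5 + ¾) = -25*163/20 = -815/4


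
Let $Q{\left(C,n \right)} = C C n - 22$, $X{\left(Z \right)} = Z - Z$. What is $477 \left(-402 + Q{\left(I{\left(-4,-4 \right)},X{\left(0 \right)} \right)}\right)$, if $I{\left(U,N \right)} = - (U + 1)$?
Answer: $-202248$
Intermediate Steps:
$I{\left(U,N \right)} = -1 - U$ ($I{\left(U,N \right)} = - (1 + U) = -1 - U$)
$X{\left(Z \right)} = 0$
$Q{\left(C,n \right)} = -22 + n C^{2}$ ($Q{\left(C,n \right)} = C^{2} n - 22 = n C^{2} - 22 = -22 + n C^{2}$)
$477 \left(-402 + Q{\left(I{\left(-4,-4 \right)},X{\left(0 \right)} \right)}\right) = 477 \left(-402 - \left(22 + 0 \left(-1 - -4\right)^{2}\right)\right) = 477 \left(-402 - \left(22 + 0 \left(-1 + 4\right)^{2}\right)\right) = 477 \left(-402 - \left(22 + 0 \cdot 3^{2}\right)\right) = 477 \left(-402 + \left(-22 + 0 \cdot 9\right)\right) = 477 \left(-402 + \left(-22 + 0\right)\right) = 477 \left(-402 - 22\right) = 477 \left(-424\right) = -202248$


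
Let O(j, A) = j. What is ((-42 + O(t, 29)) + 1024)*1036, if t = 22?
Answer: 1040144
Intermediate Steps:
((-42 + O(t, 29)) + 1024)*1036 = ((-42 + 22) + 1024)*1036 = (-20 + 1024)*1036 = 1004*1036 = 1040144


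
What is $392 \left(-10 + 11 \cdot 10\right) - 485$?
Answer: $38715$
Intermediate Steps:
$392 \left(-10 + 11 \cdot 10\right) - 485 = 392 \left(-10 + 110\right) - 485 = 392 \cdot 100 - 485 = 39200 - 485 = 38715$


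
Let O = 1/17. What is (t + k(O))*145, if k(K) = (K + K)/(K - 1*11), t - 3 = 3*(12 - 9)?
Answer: 161675/93 ≈ 1738.4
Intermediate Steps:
t = 12 (t = 3 + 3*(12 - 9) = 3 + 3*3 = 3 + 9 = 12)
O = 1/17 ≈ 0.058824
k(K) = 2*K/(-11 + K) (k(K) = (2*K)/(K - 11) = (2*K)/(-11 + K) = 2*K/(-11 + K))
(t + k(O))*145 = (12 + 2*(1/17)/(-11 + 1/17))*145 = (12 + 2*(1/17)/(-186/17))*145 = (12 + 2*(1/17)*(-17/186))*145 = (12 - 1/93)*145 = (1115/93)*145 = 161675/93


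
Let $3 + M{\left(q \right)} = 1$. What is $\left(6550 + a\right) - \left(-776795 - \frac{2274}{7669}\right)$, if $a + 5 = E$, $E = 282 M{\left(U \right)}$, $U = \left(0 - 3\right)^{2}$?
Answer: $\frac{6003111418}{7669} \approx 7.8278 \cdot 10^{5}$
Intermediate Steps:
$U = 9$ ($U = \left(-3\right)^{2} = 9$)
$M{\left(q \right)} = -2$ ($M{\left(q \right)} = -3 + 1 = -2$)
$E = -564$ ($E = 282 \left(-2\right) = -564$)
$a = -569$ ($a = -5 - 564 = -569$)
$\left(6550 + a\right) - \left(-776795 - \frac{2274}{7669}\right) = \left(6550 - 569\right) - \left(-776795 - \frac{2274}{7669}\right) = 5981 - \left(- \frac{2274}{7669} + \frac{215}{- \frac{1}{3613}}\right) = 5981 + \left(\left(-215\right) \left(-3613\right) + \frac{2274}{7669}\right) = 5981 + \left(776795 + \frac{2274}{7669}\right) = 5981 + \frac{5957243129}{7669} = \frac{6003111418}{7669}$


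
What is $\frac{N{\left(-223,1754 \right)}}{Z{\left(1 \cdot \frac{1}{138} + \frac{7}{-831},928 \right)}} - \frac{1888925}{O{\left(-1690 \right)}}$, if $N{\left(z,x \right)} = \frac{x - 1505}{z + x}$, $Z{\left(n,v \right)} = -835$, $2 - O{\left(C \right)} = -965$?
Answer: $- \frac{2414773626908}{1236198295} \approx -1953.4$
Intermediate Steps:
$O{\left(C \right)} = 967$ ($O{\left(C \right)} = 2 - -965 = 2 + 965 = 967$)
$N{\left(z,x \right)} = \frac{-1505 + x}{x + z}$
$\frac{N{\left(-223,1754 \right)}}{Z{\left(1 \cdot \frac{1}{138} + \frac{7}{-831},928 \right)}} - \frac{1888925}{O{\left(-1690 \right)}} = \frac{\frac{1}{1754 - 223} \left(-1505 + 1754\right)}{-835} - \frac{1888925}{967} = \frac{1}{1531} \cdot 249 \left(- \frac{1}{835}\right) - \frac{1888925}{967} = \frac{249}{1531} \left(- \frac{1}{835}\right) - \frac{1888925}{967} = - \frac{249}{1278385} - \frac{1888925}{967} = - \frac{2414773626908}{1236198295}$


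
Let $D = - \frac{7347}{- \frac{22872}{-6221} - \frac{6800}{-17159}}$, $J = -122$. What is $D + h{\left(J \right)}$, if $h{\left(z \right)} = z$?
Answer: $- \frac{837305023889}{434763448} \approx -1925.9$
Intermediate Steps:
$D = - \frac{784263883233}{434763448}$ ($D = - \frac{7347}{\left(-22872\right) \left(- \frac{1}{6221}\right) - - \frac{6800}{17159}} = - \frac{7347}{\frac{22872}{6221} + \frac{6800}{17159}} = - \frac{7347}{\frac{434763448}{106746139}} = \left(-7347\right) \frac{106746139}{434763448} = - \frac{784263883233}{434763448} \approx -1803.9$)
$D + h{\left(J \right)} = - \frac{784263883233}{434763448} - 122 = - \frac{837305023889}{434763448}$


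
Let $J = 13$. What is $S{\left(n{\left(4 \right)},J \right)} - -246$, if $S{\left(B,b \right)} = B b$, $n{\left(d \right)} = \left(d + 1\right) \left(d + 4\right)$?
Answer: $766$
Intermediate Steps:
$n{\left(d \right)} = \left(1 + d\right) \left(4 + d\right)$
$S{\left(n{\left(4 \right)},J \right)} - -246 = \left(4 + 4^{2} + 5 \cdot 4\right) 13 - -246 = \left(4 + 16 + 20\right) 13 + 246 = 40 \cdot 13 + 246 = 520 + 246 = 766$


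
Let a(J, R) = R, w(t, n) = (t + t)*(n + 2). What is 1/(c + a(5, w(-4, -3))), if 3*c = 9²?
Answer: 1/35 ≈ 0.028571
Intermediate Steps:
w(t, n) = 2*t*(2 + n) (w(t, n) = (2*t)*(2 + n) = 2*t*(2 + n))
c = 27 (c = (⅓)*9² = (⅓)*81 = 27)
1/(c + a(5, w(-4, -3))) = 1/(27 + 2*(-4)*(2 - 3)) = 1/(27 + 2*(-4)*(-1)) = 1/(27 + 8) = 1/35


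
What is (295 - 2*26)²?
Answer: 59049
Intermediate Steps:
(295 - 2*26)² = (295 - 52)² = 243² = 59049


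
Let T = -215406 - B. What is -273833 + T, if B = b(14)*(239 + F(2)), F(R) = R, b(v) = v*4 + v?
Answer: -506109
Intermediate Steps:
b(v) = 5*v (b(v) = 4*v + v = 5*v)
B = 16870 (B = (5*14)*(239 + 2) = 70*241 = 16870)
T = -232276 (T = -215406 - 1*16870 = -215406 - 16870 = -232276)
-273833 + T = -273833 - 232276 = -506109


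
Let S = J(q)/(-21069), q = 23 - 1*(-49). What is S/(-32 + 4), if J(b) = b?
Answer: 2/16387 ≈ 0.00012205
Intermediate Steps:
q = 72 (q = 23 + 49 = 72)
S = -8/2341 (S = 72/(-21069) = 72*(-1/21069) = -8/2341 ≈ -0.0034173)
S/(-32 + 4) = -8/2341/(-32 + 4) = -8/2341/(-28) = -1/28*(-8/2341) = 2/16387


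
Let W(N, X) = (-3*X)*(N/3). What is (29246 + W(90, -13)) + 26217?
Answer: 56633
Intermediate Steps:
W(N, X) = -N*X (W(N, X) = (-3*X)*(N*(1/3)) = (-3*X)*(N/3) = -N*X)
(29246 + W(90, -13)) + 26217 = (29246 - 1*90*(-13)) + 26217 = (29246 + 1170) + 26217 = 30416 + 26217 = 56633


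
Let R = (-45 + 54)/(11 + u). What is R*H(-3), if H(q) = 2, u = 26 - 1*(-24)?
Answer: 18/61 ≈ 0.29508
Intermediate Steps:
u = 50 (u = 26 + 24 = 50)
R = 9/61 (R = (-45 + 54)/(11 + 50) = 9/61 ≈ 0.14754)
R*H(-3) = (9/61)*2 = 18/61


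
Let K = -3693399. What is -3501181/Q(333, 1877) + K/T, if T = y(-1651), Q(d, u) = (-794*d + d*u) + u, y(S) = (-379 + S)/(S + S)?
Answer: -315793464648457/52564820 ≈ -6.0077e+6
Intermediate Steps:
y(S) = (-379 + S)/(2*S) (y(S) = (-379 + S)/((2*S)) = (-379 + S)*(1/(2*S)) = (-379 + S)/(2*S))
Q(d, u) = u - 794*d + d*u
T = 1015/1651 (T = (½)*(-379 - 1651)/(-1651) = (½)*(-1/1651)*(-2030) = 1015/1651 ≈ 0.61478)
-3501181/Q(333, 1877) + K/T = -3501181/(1877 - 794*333 + 333*1877) - 3693399/1015/1651 = -3501181/(1877 - 264402 + 625041) - 3693399*1651/1015 = -3501181/362516 - 6097801749/1015 = -315793464648457/52564820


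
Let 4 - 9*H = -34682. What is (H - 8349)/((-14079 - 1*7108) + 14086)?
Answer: 4495/7101 ≈ 0.63301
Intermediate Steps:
H = 3854 (H = 4/9 - 1/9*(-34682) = 4/9 + 34682/9 = 3854)
(H - 8349)/((-14079 - 1*7108) + 14086) = (3854 - 8349)/((-14079 - 1*7108) + 14086) = -4495/((-14079 - 7108) + 14086) = -4495/(-21187 + 14086) = -4495/(-7101) = -4495*(-1/7101) = 4495/7101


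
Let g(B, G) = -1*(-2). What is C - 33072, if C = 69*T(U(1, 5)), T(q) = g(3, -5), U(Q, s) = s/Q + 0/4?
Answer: -32934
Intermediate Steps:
U(Q, s) = s/Q (U(Q, s) = s/Q + 0*(¼) = s/Q + 0 = s/Q)
g(B, G) = 2
T(q) = 2
C = 138 (C = 69*2 = 138)
C - 33072 = 138 - 33072 = -32934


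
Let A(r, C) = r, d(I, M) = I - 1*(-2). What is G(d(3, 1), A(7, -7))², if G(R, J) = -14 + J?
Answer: 49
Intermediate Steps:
d(I, M) = 2 + I (d(I, M) = I + 2 = 2 + I)
G(d(3, 1), A(7, -7))² = (-14 + 7)² = (-7)² = 49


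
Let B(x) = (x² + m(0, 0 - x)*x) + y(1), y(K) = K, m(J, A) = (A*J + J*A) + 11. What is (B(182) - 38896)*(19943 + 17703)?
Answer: -141887774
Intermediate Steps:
m(J, A) = 11 + 2*A*J (m(J, A) = (A*J + A*J) + 11 = 2*A*J + 11 = 11 + 2*A*J)
B(x) = 1 + x² + 11*x (B(x) = (x² + (11 + 2*(0 - x)*0)*x) + 1 = (x² + (11 + 2*(-x)*0)*x) + 1 = (x² + (11 + 0)*x) + 1 = (x² + 11*x) + 1 = 1 + x² + 11*x)
(B(182) - 38896)*(19943 + 17703) = ((1 + 182² + 11*182) - 38896)*(19943 + 17703) = ((1 + 33124 + 2002) - 38896)*37646 = (35127 - 38896)*37646 = -3769*37646 = -141887774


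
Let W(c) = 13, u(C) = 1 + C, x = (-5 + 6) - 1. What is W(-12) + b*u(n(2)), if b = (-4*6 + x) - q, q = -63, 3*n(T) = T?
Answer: 78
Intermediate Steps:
n(T) = T/3
x = 0 (x = 1 - 1 = 0)
b = 39 (b = (-4*6 + 0) - 1*(-63) = (-24 + 0) + 63 = -24 + 63 = 39)
W(-12) + b*u(n(2)) = 13 + 39*(1 + (⅓)*2) = 13 + 39*(1 + ⅔) = 13 + 39*(5/3) = 13 + 65 = 78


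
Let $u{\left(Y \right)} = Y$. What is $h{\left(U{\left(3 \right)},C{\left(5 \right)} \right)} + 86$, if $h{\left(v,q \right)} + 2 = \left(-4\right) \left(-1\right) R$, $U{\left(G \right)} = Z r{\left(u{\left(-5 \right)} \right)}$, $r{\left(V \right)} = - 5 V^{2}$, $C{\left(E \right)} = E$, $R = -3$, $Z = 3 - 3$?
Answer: $72$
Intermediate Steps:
$Z = 0$
$U{\left(G \right)} = 0$ ($U{\left(G \right)} = 0 \left(- 5 \left(-5\right)^{2}\right) = 0 \left(\left(-5\right) 25\right) = 0 \left(-125\right) = 0$)
$h{\left(v,q \right)} = -14$ ($h{\left(v,q \right)} = -2 + \left(-4\right) \left(-1\right) \left(-3\right) = -2 + 4 \left(-3\right) = -2 - 12 = -14$)
$h{\left(U{\left(3 \right)},C{\left(5 \right)} \right)} + 86 = -14 + 86 = 72$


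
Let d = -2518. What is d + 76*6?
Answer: -2062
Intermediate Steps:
d + 76*6 = -2518 + 76*6 = -2518 + 456 = -2062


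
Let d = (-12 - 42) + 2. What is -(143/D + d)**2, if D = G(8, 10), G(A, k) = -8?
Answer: -312481/64 ≈ -4882.5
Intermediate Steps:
D = -8
d = -52 (d = -54 + 2 = -52)
-(143/D + d)**2 = -(143/(-8) - 52)**2 = -(143*(-1/8) - 52)**2 = -(-143/8 - 52)**2 = -(-559/8)**2 = -1*312481/64 = -312481/64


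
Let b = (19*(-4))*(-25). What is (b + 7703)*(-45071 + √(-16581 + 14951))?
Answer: -432816813 + 9603*I*√1630 ≈ -4.3282e+8 + 3.877e+5*I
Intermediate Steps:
b = 1900 (b = -76*(-25) = 1900)
(b + 7703)*(-45071 + √(-16581 + 14951)) = (1900 + 7703)*(-45071 + √(-16581 + 14951)) = 9603*(-45071 + √(-1630)) = 9603*(-45071 + I*√1630) = -432816813 + 9603*I*√1630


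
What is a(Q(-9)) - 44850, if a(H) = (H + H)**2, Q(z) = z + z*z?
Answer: -24114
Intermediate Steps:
Q(z) = z + z**2
a(H) = 4*H**2 (a(H) = (2*H)**2 = 4*H**2)
a(Q(-9)) - 44850 = 4*(-9*(1 - 9))**2 - 44850 = 4*(-9*(-8))**2 - 44850 = 4*72**2 - 44850 = 4*5184 - 44850 = 20736 - 44850 = -24114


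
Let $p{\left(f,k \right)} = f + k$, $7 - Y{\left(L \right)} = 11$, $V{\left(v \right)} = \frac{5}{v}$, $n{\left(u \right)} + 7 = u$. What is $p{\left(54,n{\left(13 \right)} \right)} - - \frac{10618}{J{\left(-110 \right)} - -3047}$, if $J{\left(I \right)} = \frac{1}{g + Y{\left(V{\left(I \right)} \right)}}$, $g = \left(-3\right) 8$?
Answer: $\frac{5416204}{85315} \approx 63.485$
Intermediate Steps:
$g = -24$
$n{\left(u \right)} = -7 + u$
$Y{\left(L \right)} = -4$ ($Y{\left(L \right)} = 7 - 11 = -4$)
$J{\left(I \right)} = - \frac{1}{28}$ ($J{\left(I \right)} = \frac{1}{-24 - 4} = \frac{1}{-28} = - \frac{1}{28}$)
$p{\left(54,n{\left(13 \right)} \right)} - - \frac{10618}{J{\left(-110 \right)} - -3047} = \left(54 + \left(-7 + 13\right)\right) - - \frac{10618}{- \frac{1}{28} - -3047} = \left(54 + 6\right) - - \frac{10618}{- \frac{1}{28} + 3047} = 60 - - \frac{10618}{\frac{85315}{28}} = 60 - \left(-10618\right) \frac{28}{85315} = 60 - - \frac{297304}{85315} = 60 + \frac{297304}{85315} = \frac{5416204}{85315}$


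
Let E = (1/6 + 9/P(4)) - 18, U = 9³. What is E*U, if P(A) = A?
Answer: -45441/4 ≈ -11360.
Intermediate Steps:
U = 729
E = -187/12 (E = (1/6 + 9/4) - 18 = (1*(⅙) + 9*(¼)) - 18 = (⅙ + 9/4) - 18 = 29/12 - 18 = -187/12 ≈ -15.583)
E*U = -187/12*729 = -45441/4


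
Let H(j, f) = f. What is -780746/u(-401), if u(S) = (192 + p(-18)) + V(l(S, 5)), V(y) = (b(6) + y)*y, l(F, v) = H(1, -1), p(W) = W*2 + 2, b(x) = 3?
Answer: -390373/78 ≈ -5004.8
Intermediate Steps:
p(W) = 2 + 2*W (p(W) = 2*W + 2 = 2 + 2*W)
l(F, v) = -1
V(y) = y*(3 + y) (V(y) = (3 + y)*y = y*(3 + y))
u(S) = 156 (u(S) = (192 + (2 + 2*(-18))) - (3 - 1) = (192 + (2 - 36)) - 1*2 = (192 - 34) - 2 = 158 - 2 = 156)
-780746/u(-401) = -780746/156 = -780746*1/156 = -390373/78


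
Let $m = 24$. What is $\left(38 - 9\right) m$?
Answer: $696$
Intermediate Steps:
$\left(38 - 9\right) m = \left(38 - 9\right) 24 = 29 \cdot 24 = 696$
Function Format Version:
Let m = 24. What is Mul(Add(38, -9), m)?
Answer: 696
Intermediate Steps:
Mul(Add(38, -9), m) = Mul(Add(38, -9), 24) = Mul(29, 24) = 696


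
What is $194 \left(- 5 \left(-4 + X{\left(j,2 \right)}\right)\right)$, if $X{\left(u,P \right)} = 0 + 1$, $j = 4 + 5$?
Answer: $2910$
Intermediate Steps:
$j = 9$
$X{\left(u,P \right)} = 1$
$194 \left(- 5 \left(-4 + X{\left(j,2 \right)}\right)\right) = 194 \left(- 5 \left(-4 + 1\right)\right) = 194 \left(\left(-5\right) \left(-3\right)\right) = 194 \cdot 15 = 2910$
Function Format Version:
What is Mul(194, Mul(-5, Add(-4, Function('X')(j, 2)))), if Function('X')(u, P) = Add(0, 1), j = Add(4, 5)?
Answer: 2910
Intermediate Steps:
j = 9
Function('X')(u, P) = 1
Mul(194, Mul(-5, Add(-4, Function('X')(j, 2)))) = Mul(194, Mul(-5, Add(-4, 1))) = Mul(194, Mul(-5, -3)) = Mul(194, 15) = 2910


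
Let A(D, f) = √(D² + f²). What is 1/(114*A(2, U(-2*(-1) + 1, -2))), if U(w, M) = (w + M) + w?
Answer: √5/1140 ≈ 0.0019615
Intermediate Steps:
U(w, M) = M + 2*w (U(w, M) = (M + w) + w = M + 2*w)
1/(114*A(2, U(-2*(-1) + 1, -2))) = 1/(114*√(2² + (-2 + 2*(-2*(-1) + 1))²)) = 1/(114*√(4 + (-2 + 2*(2 + 1))²)) = 1/(114*√(4 + (-2 + 2*3)²)) = 1/(114*√(4 + (-2 + 6)²)) = 1/(114*√(4 + 4²)) = 1/(114*√(4 + 16)) = 1/(114*√20) = 1/(114*(2*√5)) = 1/(228*√5) = √5/1140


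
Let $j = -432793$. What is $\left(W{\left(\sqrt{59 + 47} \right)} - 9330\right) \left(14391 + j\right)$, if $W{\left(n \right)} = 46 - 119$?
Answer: $3934234006$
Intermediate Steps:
$W{\left(n \right)} = -73$ ($W{\left(n \right)} = 46 - 119 = -73$)
$\left(W{\left(\sqrt{59 + 47} \right)} - 9330\right) \left(14391 + j\right) = \left(-73 - 9330\right) \left(14391 - 432793\right) = \left(-9403\right) \left(-418402\right) = 3934234006$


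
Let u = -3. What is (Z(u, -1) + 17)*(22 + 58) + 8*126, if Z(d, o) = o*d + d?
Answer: 2368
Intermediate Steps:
Z(d, o) = d + d*o (Z(d, o) = d*o + d = d + d*o)
(Z(u, -1) + 17)*(22 + 58) + 8*126 = (-3*(1 - 1) + 17)*(22 + 58) + 8*126 = (-3*0 + 17)*80 + 1008 = (0 + 17)*80 + 1008 = 17*80 + 1008 = 1360 + 1008 = 2368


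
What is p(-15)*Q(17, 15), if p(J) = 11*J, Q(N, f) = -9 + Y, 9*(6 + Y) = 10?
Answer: 6875/3 ≈ 2291.7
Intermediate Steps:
Y = -44/9 (Y = -6 + (⅑)*10 = -6 + 10/9 = -44/9 ≈ -4.8889)
Q(N, f) = -125/9 (Q(N, f) = -9 - 44/9 = -125/9)
p(-15)*Q(17, 15) = (11*(-15))*(-125/9) = -165*(-125/9) = 6875/3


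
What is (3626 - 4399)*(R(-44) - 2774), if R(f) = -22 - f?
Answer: 2127296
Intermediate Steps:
(3626 - 4399)*(R(-44) - 2774) = (3626 - 4399)*((-22 - 1*(-44)) - 2774) = -773*((-22 + 44) - 2774) = -773*(22 - 2774) = -773*(-2752) = 2127296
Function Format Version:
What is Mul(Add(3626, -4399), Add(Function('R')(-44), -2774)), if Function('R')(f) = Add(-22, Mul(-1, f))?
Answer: 2127296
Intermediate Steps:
Mul(Add(3626, -4399), Add(Function('R')(-44), -2774)) = Mul(Add(3626, -4399), Add(Add(-22, Mul(-1, -44)), -2774)) = Mul(-773, Add(Add(-22, 44), -2774)) = Mul(-773, Add(22, -2774)) = Mul(-773, -2752) = 2127296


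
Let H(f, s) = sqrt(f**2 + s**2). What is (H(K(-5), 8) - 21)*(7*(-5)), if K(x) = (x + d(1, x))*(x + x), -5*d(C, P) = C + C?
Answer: 735 - 70*sqrt(745) ≈ -1175.6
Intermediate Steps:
d(C, P) = -2*C/5 (d(C, P) = -(C + C)/5 = -2*C/5)
K(x) = 2*x*(-2/5 + x) (K(x) = (x - 2/5*1)*(x + x) = (x - 2/5)*(2*x) = (-2/5 + x)*(2*x) = 2*x*(-2/5 + x))
(H(K(-5), 8) - 21)*(7*(-5)) = (sqrt(((2/5)*(-5)*(-2 + 5*(-5)))**2 + 8**2) - 21)*(7*(-5)) = (sqrt(((2/5)*(-5)*(-2 - 25))**2 + 64) - 21)*(-35) = (sqrt(((2/5)*(-5)*(-27))**2 + 64) - 21)*(-35) = (sqrt(54**2 + 64) - 21)*(-35) = (sqrt(2916 + 64) - 21)*(-35) = (sqrt(2980) - 21)*(-35) = (2*sqrt(745) - 21)*(-35) = (-21 + 2*sqrt(745))*(-35) = 735 - 70*sqrt(745)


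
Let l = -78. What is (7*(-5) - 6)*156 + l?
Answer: -6474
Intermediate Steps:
(7*(-5) - 6)*156 + l = (7*(-5) - 6)*156 - 78 = (-35 - 6)*156 - 78 = -41*156 - 78 = -6396 - 78 = -6474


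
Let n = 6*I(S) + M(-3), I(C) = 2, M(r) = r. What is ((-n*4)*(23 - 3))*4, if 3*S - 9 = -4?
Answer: -2880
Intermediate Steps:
S = 5/3 (S = 3 + (⅓)*(-4) = 3 - 4/3 = 5/3 ≈ 1.6667)
n = 9 (n = 6*2 - 3 = 12 - 3 = 9)
((-n*4)*(23 - 3))*4 = ((-1*9*4)*(23 - 3))*4 = (-9*4*20)*4 = -36*20*4 = -720*4 = -2880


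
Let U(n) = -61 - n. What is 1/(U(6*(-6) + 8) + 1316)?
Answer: 1/1283 ≈ 0.00077942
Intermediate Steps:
1/(U(6*(-6) + 8) + 1316) = 1/((-61 - (6*(-6) + 8)) + 1316) = 1/((-61 - (-36 + 8)) + 1316) = 1/((-61 - 1*(-28)) + 1316) = 1/((-61 + 28) + 1316) = 1/(-33 + 1316) = 1/1283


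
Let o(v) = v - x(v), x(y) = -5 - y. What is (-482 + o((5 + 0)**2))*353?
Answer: -150731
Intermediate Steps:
o(v) = 5 + 2*v (o(v) = v - (-5 - v) = v + (5 + v) = 5 + 2*v)
(-482 + o((5 + 0)**2))*353 = (-482 + (5 + 2*(5 + 0)**2))*353 = (-482 + (5 + 2*5**2))*353 = (-482 + (5 + 2*25))*353 = (-482 + (5 + 50))*353 = (-482 + 55)*353 = -427*353 = -150731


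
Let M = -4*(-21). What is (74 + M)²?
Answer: 24964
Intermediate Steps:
M = 84
(74 + M)² = (74 + 84)² = 158² = 24964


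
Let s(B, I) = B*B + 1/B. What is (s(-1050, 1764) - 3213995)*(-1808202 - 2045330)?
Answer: 4271774615855266/525 ≈ 8.1367e+12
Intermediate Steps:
s(B, I) = 1/B + B² (s(B, I) = B² + 1/B = 1/B + B²)
(s(-1050, 1764) - 3213995)*(-1808202 - 2045330) = ((1 + (-1050)³)/(-1050) - 3213995)*(-1808202 - 2045330) = (-(1 - 1157625000)/1050 - 3213995)*(-3853532) = (-1/1050*(-1157624999) - 3213995)*(-3853532) = (1157624999/1050 - 3213995)*(-3853532) = -2217069751/1050*(-3853532) = 4271774615855266/525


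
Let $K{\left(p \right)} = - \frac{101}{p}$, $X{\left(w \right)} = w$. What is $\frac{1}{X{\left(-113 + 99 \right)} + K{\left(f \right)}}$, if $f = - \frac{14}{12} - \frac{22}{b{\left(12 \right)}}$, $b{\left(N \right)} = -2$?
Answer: $- \frac{59}{1432} \approx -0.041201$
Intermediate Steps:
$f = \frac{59}{6}$ ($f = - \frac{14}{12} - \frac{22}{-2} = \left(-14\right) \frac{1}{12} - -11 = - \frac{7}{6} + 11 = \frac{59}{6} \approx 9.8333$)
$\frac{1}{X{\left(-113 + 99 \right)} + K{\left(f \right)}} = \frac{1}{\left(-113 + 99\right) - \frac{101}{\frac{59}{6}}} = \frac{1}{-14 - \frac{606}{59}} = \frac{1}{- \frac{1432}{59}} = - \frac{59}{1432}$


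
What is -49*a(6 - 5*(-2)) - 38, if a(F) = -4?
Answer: 158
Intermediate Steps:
-49*a(6 - 5*(-2)) - 38 = -49*(-4) - 38 = 196 - 38 = 158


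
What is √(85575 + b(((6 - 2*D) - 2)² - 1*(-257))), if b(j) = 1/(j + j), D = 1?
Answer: √2590868758/174 ≈ 292.53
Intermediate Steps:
b(j) = 1/(2*j)
√(85575 + b(((6 - 2*D) - 2)² - 1*(-257))) = √(85575 + 1/(2*(((6 - 2*1) - 2)² - 1*(-257)))) = √(85575 + 1/(2*(((6 - 2) - 2)² + 257))) = √(85575 + 1/(2*((4 - 2)² + 257))) = √(85575 + 1/(2*(2² + 257))) = √(85575 + 1/(2*(4 + 257))) = √(85575 + (½)/261) = √(85575 + (½)*(1/261)) = √(85575 + 1/522) = √(44670151/522) = √2590868758/174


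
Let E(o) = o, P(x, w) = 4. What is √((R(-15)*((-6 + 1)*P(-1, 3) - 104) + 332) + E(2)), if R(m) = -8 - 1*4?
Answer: √1822 ≈ 42.685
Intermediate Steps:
R(m) = -12 (R(m) = -8 - 4 = -12)
√((R(-15)*((-6 + 1)*P(-1, 3) - 104) + 332) + E(2)) = √((-12*((-6 + 1)*4 - 104) + 332) + 2) = √((-12*(-5*4 - 104) + 332) + 2) = √((-12*(-20 - 104) + 332) + 2) = √((-12*(-124) + 332) + 2) = √((1488 + 332) + 2) = √(1820 + 2) = √1822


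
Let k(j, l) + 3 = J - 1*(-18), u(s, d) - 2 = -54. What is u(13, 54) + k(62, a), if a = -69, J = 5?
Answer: -32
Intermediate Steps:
u(s, d) = -52 (u(s, d) = 2 - 54 = -52)
k(j, l) = 20 (k(j, l) = -3 + (5 - 1*(-18)) = -3 + (5 + 18) = -3 + 23 = 20)
u(13, 54) + k(62, a) = -52 + 20 = -32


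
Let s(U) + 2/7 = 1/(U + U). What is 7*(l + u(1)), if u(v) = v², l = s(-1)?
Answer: 3/2 ≈ 1.5000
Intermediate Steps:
s(U) = -2/7 + 1/(2*U) (s(U) = -2/7 + 1/(U + U) = -2/7 + 1/(2*U))
l = -11/14 (l = (1/14)*(7 - 4*(-1))/(-1) = (1/14)*(-1)*(7 + 4) = (1/14)*(-1)*11 = -11/14 ≈ -0.78571)
7*(l + u(1)) = 7*(-11/14 + 1²) = 7*(-11/14 + 1) = 7*(3/14) = 3/2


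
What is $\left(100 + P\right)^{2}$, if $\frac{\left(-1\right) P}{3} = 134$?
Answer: $91204$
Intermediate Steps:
$P = -402$ ($P = \left(-3\right) 134 = -402$)
$\left(100 + P\right)^{2} = \left(100 - 402\right)^{2} = \left(-302\right)^{2} = 91204$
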